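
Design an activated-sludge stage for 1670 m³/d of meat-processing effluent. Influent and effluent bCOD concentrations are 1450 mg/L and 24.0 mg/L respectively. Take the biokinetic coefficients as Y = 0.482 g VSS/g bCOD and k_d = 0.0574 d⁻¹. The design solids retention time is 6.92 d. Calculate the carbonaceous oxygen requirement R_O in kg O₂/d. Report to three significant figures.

R_O ≈ 1210 kg O₂/d

The observed yield is Y_obs = Y/(1 + k_d·θ_c) = 0.482 / (1 + 0.0574 × 6.92) = 0.482 / 1.397 = 0.3450 g VSS per g bCOD removed.
Q·(S₀ − S) = 1670 × (1450 − 24.0) × 10⁻³ = 2381 kg/d removed.
Net sludge production P_X = 0.3450 × 2381 = 821.5 kg VSS/d.
R_O = Q·ΔS − 1.42 P_X = 2381 − 1167 = 1215 kg O₂/d.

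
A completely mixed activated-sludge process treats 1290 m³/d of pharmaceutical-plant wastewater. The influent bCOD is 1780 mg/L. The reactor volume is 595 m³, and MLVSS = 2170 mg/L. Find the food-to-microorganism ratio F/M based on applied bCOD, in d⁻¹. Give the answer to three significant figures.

F/M ≈ 1.78 d⁻¹

F/M = applied load / biomass = Q·S₀/(V·X) = 1290 × 1780 / (595.0 × 2170) = 1.778 d⁻¹.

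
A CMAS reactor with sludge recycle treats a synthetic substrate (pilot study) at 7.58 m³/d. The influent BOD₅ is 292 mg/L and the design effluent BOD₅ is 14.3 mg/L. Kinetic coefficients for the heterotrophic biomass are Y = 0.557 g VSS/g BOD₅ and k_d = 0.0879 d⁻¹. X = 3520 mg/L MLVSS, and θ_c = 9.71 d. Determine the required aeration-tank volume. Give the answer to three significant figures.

Steady-state biomass mass balance: V·X·(1 + k_d·θ_c) = Y·Q·(S₀ − S)·θ_c, so V = 0.557 × 7.58 × (292 − 14.3) × 9.71 / [3520 × (1 + 0.0879 × 9.71)] = 1.14×10^4 / 6524 = 1.745 m³.

V ≈ 1.74 m³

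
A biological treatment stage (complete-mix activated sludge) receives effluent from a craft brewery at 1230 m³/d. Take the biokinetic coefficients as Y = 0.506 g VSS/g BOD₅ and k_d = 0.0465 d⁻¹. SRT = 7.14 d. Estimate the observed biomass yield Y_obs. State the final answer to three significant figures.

Observed yield with endogenous decay: Y_obs = Y / (1 + k_d·θ_c) = 0.506 / (1 + 0.0465 × 7.14) = 0.506 / 1.332 = 0.3799 g VSS/g BOD₅.

Y_obs ≈ 0.380 g VSS/g BOD₅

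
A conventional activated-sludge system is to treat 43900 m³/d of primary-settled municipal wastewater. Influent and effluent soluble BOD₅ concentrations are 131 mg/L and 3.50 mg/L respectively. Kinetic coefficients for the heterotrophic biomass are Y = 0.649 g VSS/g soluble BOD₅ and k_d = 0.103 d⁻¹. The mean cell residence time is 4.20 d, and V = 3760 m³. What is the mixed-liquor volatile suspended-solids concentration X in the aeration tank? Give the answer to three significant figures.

Solving the biomass balance for X: X = Y Q (S₀−S) θ_c / [V (1+k_d θ_c)] = 0.649 × 43900 × (131 − 3.50) × 4.20 / [3760 × (1 + 0.103 × 4.20)] = 2832 mg/L.

X ≈ 2830 mg/L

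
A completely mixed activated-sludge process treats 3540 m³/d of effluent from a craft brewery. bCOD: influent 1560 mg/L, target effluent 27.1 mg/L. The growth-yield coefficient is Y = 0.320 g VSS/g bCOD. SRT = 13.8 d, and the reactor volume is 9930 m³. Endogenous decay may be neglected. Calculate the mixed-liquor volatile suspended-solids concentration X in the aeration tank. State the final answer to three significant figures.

From V·X = Y·Q·(S₀ − S)·θ_c (decay neglected): X = 0.320 × 3540 × (1560 − 27.1) × 13.8 / 9930 = 2413 mg/L.

X ≈ 2410 mg/L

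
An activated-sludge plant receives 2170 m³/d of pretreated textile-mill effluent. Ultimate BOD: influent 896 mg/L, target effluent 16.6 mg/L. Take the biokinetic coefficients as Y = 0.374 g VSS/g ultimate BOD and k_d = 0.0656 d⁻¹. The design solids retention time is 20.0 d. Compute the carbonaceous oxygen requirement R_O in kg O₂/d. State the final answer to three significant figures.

Correct the yield for decay: Y_obs = Y/(1 + k_d θ_c) = 0.374 / (1 + 0.0656 × 20.0) = 0.374 / 2.312 = 0.1618.
Mass of ultimate BOD removed per day: Q(S₀ − S) = 2170 × 879.4 g/m³ = 1908 kg/d.
P_X = Y_obs·Q·(S₀ − S) = 0.1618 × 1908 = 308.7 kg VSS/d.
Carbonaceous O₂ demand = substrate oxidised − cell-mass equivalent = 1908 − 1.42 × 308.7 = 1470 kg O₂/d.

R_O ≈ 1470 kg O₂/d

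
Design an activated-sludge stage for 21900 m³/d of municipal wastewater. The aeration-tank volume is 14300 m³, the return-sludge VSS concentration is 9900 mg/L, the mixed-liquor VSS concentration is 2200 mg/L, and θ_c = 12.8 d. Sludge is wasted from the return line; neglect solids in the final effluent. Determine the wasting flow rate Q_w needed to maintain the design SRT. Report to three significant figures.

Wasting from the return line (neglecting effluent solids): Q_w = V·X / (θ_c·X_r) = 14300 × 2200 / (12.8 × 9900) = 248.3 m³/d.

Q_w ≈ 248 m³/d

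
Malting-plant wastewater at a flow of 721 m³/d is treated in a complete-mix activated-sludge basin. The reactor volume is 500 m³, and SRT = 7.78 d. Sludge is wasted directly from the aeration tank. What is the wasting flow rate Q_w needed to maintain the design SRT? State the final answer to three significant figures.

For wasting at MLVSS concentration, Q_w = V/θ_c = 500.0/7.78 = 64.27 m³/d.

Q_w ≈ 64.3 m³/d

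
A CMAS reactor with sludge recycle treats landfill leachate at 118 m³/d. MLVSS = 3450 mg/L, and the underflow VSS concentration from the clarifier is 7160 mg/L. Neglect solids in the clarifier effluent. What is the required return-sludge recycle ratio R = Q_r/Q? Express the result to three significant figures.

R ≈ 0.930

Solids balance on the clarifier gives (1+R)X = R·X_r, so R = X/(X_r − X) = 3450 / (7160 − 3450) = 0.9299.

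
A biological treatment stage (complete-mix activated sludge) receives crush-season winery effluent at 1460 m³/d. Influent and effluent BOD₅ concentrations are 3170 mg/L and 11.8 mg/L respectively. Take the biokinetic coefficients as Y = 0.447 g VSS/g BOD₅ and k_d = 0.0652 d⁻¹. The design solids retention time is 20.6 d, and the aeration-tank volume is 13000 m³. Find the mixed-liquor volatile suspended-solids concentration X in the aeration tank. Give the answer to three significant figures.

X ≈ 1390 mg/L

From V·X·(1 + k_d·θ_c) = Y·Q·(S₀ − S)·θ_c: X = 0.447 × 1460 × (3170 − 11.8) × 20.6 / [13000 × (1 + 0.0652 × 20.6)] = 1394 mg/L.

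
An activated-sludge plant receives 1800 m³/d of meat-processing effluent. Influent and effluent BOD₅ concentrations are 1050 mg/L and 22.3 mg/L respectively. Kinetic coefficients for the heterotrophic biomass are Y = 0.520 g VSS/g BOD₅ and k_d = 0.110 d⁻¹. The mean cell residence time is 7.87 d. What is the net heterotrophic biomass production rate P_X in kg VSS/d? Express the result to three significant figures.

The observed yield is Y_obs = Y/(1 + k_d·θ_c) = 0.520 / (1 + 0.110 × 7.87) = 0.520 / 1.866 = 0.2787 g VSS per g BOD₅ removed.
ΔS = 1050 − 22.3 = 1028 mg/L, so the substrate removal rate is 1800 × 1028/1000 = 1850 kg BOD₅/d.
P_X = Y_obs · Q(S₀ − S) = 0.2787 × 1850 = 515.6 kg VSS/d.

P_X ≈ 516 kg VSS/d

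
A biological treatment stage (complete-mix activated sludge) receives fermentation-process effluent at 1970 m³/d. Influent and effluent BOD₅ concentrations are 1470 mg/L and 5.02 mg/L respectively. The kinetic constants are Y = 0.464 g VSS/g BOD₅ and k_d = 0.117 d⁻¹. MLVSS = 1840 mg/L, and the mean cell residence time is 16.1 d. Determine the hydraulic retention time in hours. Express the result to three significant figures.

τ ≈ 49.5 h

Rearranging the biomass balance for a CMAS with decay, V = Y·Q·ΔS·θ_c / [X·(1+k_d θ_c)] = 0.464 × 1970 × (1470 − 5.02) × 16.1 / [1840 × (1 + 0.117 × 16.1)] = 2.16×10^7 / 5306 = 4063 m³.
Hydraulic retention time τ = V/Q = 4063 / 1970 = 2.063 d = 49.50 h.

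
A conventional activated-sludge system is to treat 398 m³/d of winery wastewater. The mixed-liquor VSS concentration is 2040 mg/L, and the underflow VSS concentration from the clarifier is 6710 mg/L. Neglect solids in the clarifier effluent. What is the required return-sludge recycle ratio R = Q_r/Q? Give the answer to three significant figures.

R ≈ 0.437

Mass balance around the secondary clarifier (neglecting effluent solids): R = X / (X_r − X) = 2040 / (6710 − 2040) = 0.4368.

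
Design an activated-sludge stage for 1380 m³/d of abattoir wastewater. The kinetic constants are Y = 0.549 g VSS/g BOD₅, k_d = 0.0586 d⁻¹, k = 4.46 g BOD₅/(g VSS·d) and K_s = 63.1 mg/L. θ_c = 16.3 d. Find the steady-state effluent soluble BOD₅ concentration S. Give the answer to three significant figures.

For a completely mixed reactor with recycle the Lawrence–McCarty relation gives S = K_s·(1 + k_d·θ_c) / [θ_c·(Y·k − k_d) − 1] = 63.1 × (1 + 0.0586 × 16.3) / [16.3 × (0.549 × 4.46 − 0.0586) − 1] = 123.4 / 37.96 = 3.250 mg/L.

S ≈ 3.25 mg/L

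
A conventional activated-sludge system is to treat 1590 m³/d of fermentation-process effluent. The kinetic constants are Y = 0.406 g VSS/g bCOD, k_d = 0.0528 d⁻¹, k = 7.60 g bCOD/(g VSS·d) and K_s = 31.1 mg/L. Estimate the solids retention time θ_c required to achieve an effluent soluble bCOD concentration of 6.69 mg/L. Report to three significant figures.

From 1/θ_c = Y·k·S/(K_s + S) − k_d: Y·k·S/(K_s+S) = 0.406 × 7.60 × 6.69 / (31.1 + 6.69) = 0.5462 d⁻¹.
θ_c = 1/(μ − k_d) = 1/(0.5462 − 0.0528) = 1/0.4934 = 2.027 d.

θ_c ≈ 2.03 d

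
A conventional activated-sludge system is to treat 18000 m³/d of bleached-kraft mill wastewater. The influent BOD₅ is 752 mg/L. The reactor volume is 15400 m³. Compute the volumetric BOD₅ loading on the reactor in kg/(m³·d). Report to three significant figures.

L_v ≈ 0.879 kg BOD₅/(m³·d)

L_v = Q S₀ / V = 18000 × 752 × 10⁻³ / 15400 = 0.8790 kg/(m³·d).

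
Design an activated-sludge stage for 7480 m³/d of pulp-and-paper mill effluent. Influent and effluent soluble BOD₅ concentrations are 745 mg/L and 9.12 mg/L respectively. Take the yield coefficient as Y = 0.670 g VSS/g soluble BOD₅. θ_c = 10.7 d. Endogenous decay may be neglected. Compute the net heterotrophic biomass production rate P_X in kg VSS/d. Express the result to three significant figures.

P_X ≈ 3690 kg VSS/d

No decay correction is needed, so Y_obs = Y = 0.670.
ΔS = 745 − 9.12 = 735.9 mg/L, so the substrate removal rate is 7480 × 735.9/1000 = 5504 kg soluble BOD₅/d.
Biomass produced: P_X = Y_obs·Q·ΔS = 0.6700 × 5504 ≈ 3688 kg VSS/d.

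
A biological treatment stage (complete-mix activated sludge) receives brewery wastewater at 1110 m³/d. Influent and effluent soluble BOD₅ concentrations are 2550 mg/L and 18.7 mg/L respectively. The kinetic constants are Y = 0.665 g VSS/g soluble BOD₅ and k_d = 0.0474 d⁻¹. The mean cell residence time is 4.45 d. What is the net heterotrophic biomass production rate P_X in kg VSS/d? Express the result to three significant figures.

Y_obs = Y / (1 + k_d θ_c) = 0.665 / (1 + 0.0474 × 4.45) = 0.665 / 1.211 = 0.5492.
Mass of soluble BOD₅ removed per day: Q(S₀ − S) = 1110 × 2531 g/m³ = 2810 kg/d.
So the net sludge growth is P_X = 0.5492 × 2810 = 1543 kg VSS/d.

P_X ≈ 1540 kg VSS/d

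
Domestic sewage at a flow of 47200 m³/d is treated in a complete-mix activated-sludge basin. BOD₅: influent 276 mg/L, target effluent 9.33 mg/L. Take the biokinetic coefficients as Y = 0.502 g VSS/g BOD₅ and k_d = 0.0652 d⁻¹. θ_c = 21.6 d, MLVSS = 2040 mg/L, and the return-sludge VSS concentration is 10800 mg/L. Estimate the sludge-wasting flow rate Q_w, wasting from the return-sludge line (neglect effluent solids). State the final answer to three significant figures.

Q_w ≈ 243 m³/d

From the SRT design equation V = Y Q (S₀−S) θ_c / [X (1 + k_d θ_c)] = 0.502 × 47200 × (276 − 9.33) × 21.6 / [2040 × (1 + 0.0652 × 21.6)] = 1.36×10^8 / 4913 = 27780 m³.
Q_w = (V·X)/(θ_c X_r) = 27780 × 2040 / (21.6 × 10800) = 242.9 m³/d.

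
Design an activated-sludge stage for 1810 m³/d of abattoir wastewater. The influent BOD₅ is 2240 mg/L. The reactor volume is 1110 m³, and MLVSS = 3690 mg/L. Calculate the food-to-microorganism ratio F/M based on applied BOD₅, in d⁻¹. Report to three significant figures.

F/M = Q·S₀ / (V·X) = 1810 × 2240 / (1110 × 3690) = 0.9899 g BOD₅·(g VSS·d)⁻¹.

F/M ≈ 0.990 d⁻¹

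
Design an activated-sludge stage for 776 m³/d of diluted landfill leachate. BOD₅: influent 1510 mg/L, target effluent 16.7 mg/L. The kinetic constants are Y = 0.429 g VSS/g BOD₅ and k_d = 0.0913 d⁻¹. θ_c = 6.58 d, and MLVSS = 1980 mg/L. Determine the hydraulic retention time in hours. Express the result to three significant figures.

τ ≈ 31.9 h

From the SRT design equation V = Y Q (S₀−S) θ_c / [X (1 + k_d θ_c)] = 0.429 × 776 × (1510 − 16.7) × 6.58 / [1980 × (1 + 0.0913 × 6.58)] = 3.27×10^6 / 3169 = 1032 m³.
τ = V/Q = 1032/776 = 1.330 d, or 31.92 h.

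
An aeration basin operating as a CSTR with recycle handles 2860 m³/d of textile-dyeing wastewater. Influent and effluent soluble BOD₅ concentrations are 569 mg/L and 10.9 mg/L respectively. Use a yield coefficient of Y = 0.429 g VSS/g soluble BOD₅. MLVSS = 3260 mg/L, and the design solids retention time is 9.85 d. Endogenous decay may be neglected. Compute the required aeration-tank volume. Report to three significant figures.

With k_d = 0 the design equation reduces to V = Y Q (S₀−S) θ_c / X = 0.429 × 2860 × (569 − 10.9) × 9.85 / 3260 = 2069 m³.

V ≈ 2070 m³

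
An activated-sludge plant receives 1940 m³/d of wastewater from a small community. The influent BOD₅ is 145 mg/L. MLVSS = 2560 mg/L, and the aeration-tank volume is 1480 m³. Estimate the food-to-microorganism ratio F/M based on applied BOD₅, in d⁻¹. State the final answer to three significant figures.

F/M = applied load / biomass = Q·S₀/(V·X) = 1940 × 145 / (1480 × 2560) = 0.07425 d⁻¹.

F/M ≈ 0.0742 d⁻¹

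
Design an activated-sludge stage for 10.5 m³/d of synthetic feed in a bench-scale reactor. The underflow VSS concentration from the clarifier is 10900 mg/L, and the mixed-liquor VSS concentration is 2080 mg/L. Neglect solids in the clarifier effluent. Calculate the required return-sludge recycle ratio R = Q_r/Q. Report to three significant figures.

Solids balance on the clarifier gives (1+R)X = R·X_r, so R = X/(X_r − X) = 2080 / (10900 − 2080) = 0.2358.

R ≈ 0.236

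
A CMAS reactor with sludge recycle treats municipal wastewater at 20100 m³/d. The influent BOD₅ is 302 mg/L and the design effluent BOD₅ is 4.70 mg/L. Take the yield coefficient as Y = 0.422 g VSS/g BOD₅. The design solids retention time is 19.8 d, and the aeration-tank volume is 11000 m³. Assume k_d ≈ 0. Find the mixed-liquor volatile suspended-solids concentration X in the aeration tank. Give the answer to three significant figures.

X ≈ 4540 mg/L

X = Y·Q·ΔS·θ_c / V = 0.422 × 20100 × (302 − 4.70) × 19.8 / 11000 = 4539 mg/L.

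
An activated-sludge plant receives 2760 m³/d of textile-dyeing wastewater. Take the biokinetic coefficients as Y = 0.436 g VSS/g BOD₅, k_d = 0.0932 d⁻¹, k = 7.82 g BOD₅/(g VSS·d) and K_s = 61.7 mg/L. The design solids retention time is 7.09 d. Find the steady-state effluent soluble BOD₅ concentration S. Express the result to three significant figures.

S ≈ 4.55 mg/L

For a completely mixed reactor with recycle the Lawrence–McCarty relation gives S = K_s·(1 + k_d·θ_c) / [θ_c·(Y·k − k_d) − 1] = 61.7 × (1 + 0.0932 × 7.09) / [7.09 × (0.436 × 7.82 − 0.0932) − 1] = 102.5 / 22.51 = 4.552 mg/L.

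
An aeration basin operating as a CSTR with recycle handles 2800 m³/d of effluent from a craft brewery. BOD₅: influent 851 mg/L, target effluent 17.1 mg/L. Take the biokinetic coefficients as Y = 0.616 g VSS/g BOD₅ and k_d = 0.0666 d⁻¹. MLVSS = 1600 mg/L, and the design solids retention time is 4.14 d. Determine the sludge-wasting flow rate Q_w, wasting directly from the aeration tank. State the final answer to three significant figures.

Q_w ≈ 705 m³/d

Steady-state biomass mass balance: V·X·(1 + k_d·θ_c) = Y·Q·(S₀ − S)·θ_c, so V = 0.616 × 2800 × (851 − 17.1) × 4.14 / [1600 × (1 + 0.0666 × 4.14)] = 5.95×10^6 / 2041 = 2917 m³.
With mixed-liquor wasting, θ_c = V/Q_w, so Q_w = V/θ_c = 2917/4.14 = 704.7 m³/d.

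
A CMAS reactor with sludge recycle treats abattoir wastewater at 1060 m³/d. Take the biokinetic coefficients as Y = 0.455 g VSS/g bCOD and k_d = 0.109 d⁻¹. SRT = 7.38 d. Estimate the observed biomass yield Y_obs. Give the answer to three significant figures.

Y_obs ≈ 0.252 g VSS/g bCOD

Observed yield with endogenous decay: Y_obs = Y / (1 + k_d·θ_c) = 0.455 / (1 + 0.109 × 7.38) = 0.455 / 1.804 = 0.2522 g VSS/g bCOD.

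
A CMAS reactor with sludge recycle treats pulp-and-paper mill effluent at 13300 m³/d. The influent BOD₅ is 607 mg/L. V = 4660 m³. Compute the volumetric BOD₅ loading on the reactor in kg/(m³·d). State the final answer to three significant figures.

Volumetric loading L_v = Q·S₀ / V = 13300 × 607 g/m³ / 4660 m³ = 1732 g/(m³·d) = 1.732 kg BOD₅/(m³·d).

L_v ≈ 1.73 kg BOD₅/(m³·d)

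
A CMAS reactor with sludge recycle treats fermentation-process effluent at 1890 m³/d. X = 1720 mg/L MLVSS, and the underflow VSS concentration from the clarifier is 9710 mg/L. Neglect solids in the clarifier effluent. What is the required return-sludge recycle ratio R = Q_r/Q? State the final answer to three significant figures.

R ≈ 0.215

Mass balance around the secondary clarifier (neglecting effluent solids): R = X / (X_r − X) = 1720 / (9710 − 1720) = 0.2153.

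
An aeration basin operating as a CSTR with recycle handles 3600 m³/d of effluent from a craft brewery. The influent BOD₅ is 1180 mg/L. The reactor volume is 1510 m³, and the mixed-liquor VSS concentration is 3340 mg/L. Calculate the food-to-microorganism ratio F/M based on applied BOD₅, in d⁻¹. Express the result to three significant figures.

Food-to-microorganism ratio F/M = Q S₀ / (V X) = 3600 × 1180 / (1510 × 3340) = 0.8423 d⁻¹.

F/M ≈ 0.842 d⁻¹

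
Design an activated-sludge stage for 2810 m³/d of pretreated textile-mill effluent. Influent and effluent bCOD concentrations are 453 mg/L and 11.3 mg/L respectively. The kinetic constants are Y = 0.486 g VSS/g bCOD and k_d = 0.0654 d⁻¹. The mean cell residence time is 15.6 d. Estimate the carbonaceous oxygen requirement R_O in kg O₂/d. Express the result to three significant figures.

Correct the yield for decay: Y_obs = Y/(1 + k_d θ_c) = 0.486 / (1 + 0.0654 × 15.6) = 0.486 / 2.020 = 0.2406.
Q·(S₀ − S) = 2810 × (453 − 11.3) × 10⁻³ = 1241 kg/d removed.
Biomass synthesised: P_X = Y_obs × 1241 = 298.6 kg VSS/d.
R_O = Q·(S₀ − S) − 1.42·P_X = 1241 − 1.42 × 298.6 = 817.2 kg O₂/d.

R_O ≈ 817 kg O₂/d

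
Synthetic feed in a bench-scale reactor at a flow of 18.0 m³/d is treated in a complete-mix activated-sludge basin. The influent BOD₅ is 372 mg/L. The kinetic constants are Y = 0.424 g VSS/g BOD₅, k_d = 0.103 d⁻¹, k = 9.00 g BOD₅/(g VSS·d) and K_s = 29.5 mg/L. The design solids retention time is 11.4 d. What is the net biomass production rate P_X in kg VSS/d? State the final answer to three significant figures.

From the Monod/SRT balance for a CMAS, S = K_s·(1+k_d θ_c)/[θ_c·(Y k − k_d) − 1] = 29.5 × (1 + 0.103 × 11.4) / [11.4 × (0.424 × 9.00 − 0.103) − 1] = 64.14 / 41.33 = 1.552 mg/L.
Correct the yield for decay: Y_obs = Y/(1 + k_d θ_c) = 0.424 / (1 + 0.103 × 11.4) = 0.424 / 2.174 = 0.1950.
Substrate removed = Q·(S₀ − S) = 18.0 m³/d × (372 − 1.55) g/m³ = 6.67×10^3 g/d = 6.668 kg/d.
Net biomass production P_X = Y_obs × Q·(S₀ − S) = 0.1950 × 6.668 = 1.300 kg VSS/d.

P_X ≈ 1.30 kg VSS/d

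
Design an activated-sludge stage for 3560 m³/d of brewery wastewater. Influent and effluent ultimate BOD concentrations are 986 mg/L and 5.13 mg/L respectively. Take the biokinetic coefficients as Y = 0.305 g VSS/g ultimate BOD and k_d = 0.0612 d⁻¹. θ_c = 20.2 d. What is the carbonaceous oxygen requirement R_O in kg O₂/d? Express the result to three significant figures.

Y_obs = Y / (1 + k_d θ_c) = 0.305 / (1 + 0.0612 × 20.2) = 0.305 / 2.236 = 0.1364.
Mass of ultimate BOD removed per day: Q(S₀ − S) = 3560 × 980.9 g/m³ = 3492 kg/d.
Net sludge production P_X = 0.1364 × 3492 = 476.3 kg VSS/d.
R_O = Q·ΔS − 1.42 P_X = 3492 − 676.3 = 2816 kg O₂/d.

R_O ≈ 2820 kg O₂/d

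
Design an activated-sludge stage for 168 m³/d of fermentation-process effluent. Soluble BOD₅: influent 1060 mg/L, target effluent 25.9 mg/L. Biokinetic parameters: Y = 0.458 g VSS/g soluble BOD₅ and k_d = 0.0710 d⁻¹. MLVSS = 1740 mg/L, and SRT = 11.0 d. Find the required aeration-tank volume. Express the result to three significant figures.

V ≈ 282 m³

Steady-state biomass mass balance: V·X·(1 + k_d·θ_c) = Y·Q·(S₀ − S)·θ_c, so V = 0.458 × 168 × (1060 − 25.9) × 11.0 / [1740 × (1 + 0.0710 × 11.0)] = 8.75×10^5 / 3099 = 282.4 m³.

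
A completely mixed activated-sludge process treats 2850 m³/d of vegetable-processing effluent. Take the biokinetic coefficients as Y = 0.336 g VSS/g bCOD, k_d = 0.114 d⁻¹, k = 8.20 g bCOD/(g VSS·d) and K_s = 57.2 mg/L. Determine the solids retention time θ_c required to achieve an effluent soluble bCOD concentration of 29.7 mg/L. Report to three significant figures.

θ_c ≈ 1.21 d

From 1/θ_c = Y·k·S/(K_s + S) − k_d: Y·k·S/(K_s+S) = 0.336 × 8.20 × 29.7 / (57.2 + 29.7) = 0.9417 d⁻¹.
1/θ_c = 0.9417 − 0.114 = 0.8277 d⁻¹, so θ_c = 1.208 d.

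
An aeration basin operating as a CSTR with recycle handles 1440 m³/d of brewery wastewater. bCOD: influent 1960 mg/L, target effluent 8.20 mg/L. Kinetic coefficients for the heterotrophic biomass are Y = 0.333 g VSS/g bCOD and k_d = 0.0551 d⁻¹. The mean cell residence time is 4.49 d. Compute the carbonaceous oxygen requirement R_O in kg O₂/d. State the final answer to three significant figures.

Observed yield with endogenous decay: Y_obs = Y / (1 + k_d·θ_c) = 0.333 / (1 + 0.0551 × 4.49) = 0.333 / 1.247 = 0.2670 g VSS/g bCOD.
Mass of bCOD removed per day: Q(S₀ − S) = 1440 × 1952 g/m³ = 2811 kg/d.
Biomass synthesised: P_X = Y_obs × 2811 = 750.3 kg VSS/d.
Carbonaceous O₂ demand = substrate oxidised − cell-mass equivalent = 2811 − 1.42 × 750.3 = 1745 kg O₂/d.

R_O ≈ 1750 kg O₂/d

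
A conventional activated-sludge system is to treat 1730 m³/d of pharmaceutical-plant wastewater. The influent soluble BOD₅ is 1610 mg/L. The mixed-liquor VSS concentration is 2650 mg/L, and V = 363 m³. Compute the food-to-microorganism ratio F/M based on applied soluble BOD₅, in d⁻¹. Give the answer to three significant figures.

F/M = applied load / biomass = Q·S₀/(V·X) = 1730 × 1610 / (363.0 × 2650) = 2.895 d⁻¹.

F/M ≈ 2.90 d⁻¹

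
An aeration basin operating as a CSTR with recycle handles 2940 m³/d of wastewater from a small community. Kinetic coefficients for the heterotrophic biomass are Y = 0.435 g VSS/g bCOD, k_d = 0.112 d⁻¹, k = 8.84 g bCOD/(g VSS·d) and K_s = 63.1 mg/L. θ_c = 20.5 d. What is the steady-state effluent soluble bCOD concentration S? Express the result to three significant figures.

S ≈ 2.75 mg/L

For a completely mixed reactor with recycle the Lawrence–McCarty relation gives S = K_s·(1 + k_d·θ_c) / [θ_c·(Y·k − k_d) − 1] = 63.1 × (1 + 0.112 × 20.5) / [20.5 × (0.435 × 8.84 − 0.112) − 1] = 208.0 / 75.53 = 2.753 mg/L.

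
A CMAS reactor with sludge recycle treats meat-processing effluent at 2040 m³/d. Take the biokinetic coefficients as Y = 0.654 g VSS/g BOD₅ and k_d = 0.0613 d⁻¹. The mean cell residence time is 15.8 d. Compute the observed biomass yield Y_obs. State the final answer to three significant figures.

Y_obs ≈ 0.332 g VSS/g BOD₅

The observed yield is Y_obs = Y/(1 + k_d·θ_c) = 0.654 / (1 + 0.0613 × 15.8) = 0.654 / 1.969 = 0.3322 g VSS per g BOD₅ removed.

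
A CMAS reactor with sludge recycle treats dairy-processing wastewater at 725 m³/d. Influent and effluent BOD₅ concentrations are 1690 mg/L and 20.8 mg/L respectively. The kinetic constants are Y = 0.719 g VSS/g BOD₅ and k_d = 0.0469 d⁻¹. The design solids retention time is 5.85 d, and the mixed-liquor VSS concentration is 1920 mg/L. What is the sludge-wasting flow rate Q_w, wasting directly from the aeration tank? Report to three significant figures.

From the SRT design equation V = Y Q (S₀−S) θ_c / [X (1 + k_d θ_c)] = 0.719 × 725 × (1690 − 20.8) × 5.85 / [1920 × (1 + 0.0469 × 5.85)] = 5.09×10^6 / 2447 = 2080 m³.
Wasting from the aeration tank: Q_w = V / θ_c = 2080 / 5.85 = 355.6 m³/d.

Q_w ≈ 356 m³/d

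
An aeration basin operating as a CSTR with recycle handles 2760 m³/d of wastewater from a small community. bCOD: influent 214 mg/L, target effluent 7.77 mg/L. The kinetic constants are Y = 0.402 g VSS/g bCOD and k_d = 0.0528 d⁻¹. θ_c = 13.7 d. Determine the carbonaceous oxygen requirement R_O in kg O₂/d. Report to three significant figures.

R_O ≈ 381 kg O₂/d

Observed yield with endogenous decay: Y_obs = Y / (1 + k_d·θ_c) = 0.402 / (1 + 0.0528 × 13.7) = 0.402 / 1.723 = 0.2333 g VSS/g bCOD.
Mass of bCOD removed per day: Q(S₀ − S) = 2760 × 206.2 g/m³ = 569.2 kg/d.
Net sludge production P_X = 0.2333 × 569.2 = 132.8 kg VSS/d.
R_O = Q·(S₀ − S) − 1.42·P_X = 569.2 − 1.42 × 132.8 = 380.7 kg O₂/d.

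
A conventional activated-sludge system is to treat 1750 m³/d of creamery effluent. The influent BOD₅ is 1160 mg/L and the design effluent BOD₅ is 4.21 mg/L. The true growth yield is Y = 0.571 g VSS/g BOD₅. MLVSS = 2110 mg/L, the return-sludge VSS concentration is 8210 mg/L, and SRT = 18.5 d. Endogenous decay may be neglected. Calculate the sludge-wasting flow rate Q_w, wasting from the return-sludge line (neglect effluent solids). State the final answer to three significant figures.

Q_w ≈ 141 m³/d

V·X = Y·Q·ΔS·θ_c gives V = 0.571 × 1750 × (1160 − 4.21) × 18.5 / 2110 = 10126 m³.
θ_c = V·X/(Q_w·X_r) when wasting from the recycle, so Q_w = V·X/(θ_c·X_r) = 10126 × 2110 / (18.5 × 8210) = 140.7 m³/d.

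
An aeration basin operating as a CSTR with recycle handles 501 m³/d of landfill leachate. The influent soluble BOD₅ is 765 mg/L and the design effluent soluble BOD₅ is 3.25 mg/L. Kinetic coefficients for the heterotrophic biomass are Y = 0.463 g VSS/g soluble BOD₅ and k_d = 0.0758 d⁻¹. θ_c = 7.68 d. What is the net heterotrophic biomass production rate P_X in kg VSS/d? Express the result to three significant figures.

Observed yield with endogenous decay: Y_obs = Y / (1 + k_d·θ_c) = 0.463 / (1 + 0.0758 × 7.68) = 0.463 / 1.582 = 0.2926 g VSS/g soluble BOD₅.
ΔS = 765 − 3.25 = 761.8 mg/L, so the substrate removal rate is 501 × 761.8/1000 = 381.6 kg soluble BOD₅/d.
Net biomass production P_X = Y_obs × Q·(S₀ − S) = 0.2926 × 381.6 = 111.7 kg VSS/d.

P_X ≈ 112 kg VSS/d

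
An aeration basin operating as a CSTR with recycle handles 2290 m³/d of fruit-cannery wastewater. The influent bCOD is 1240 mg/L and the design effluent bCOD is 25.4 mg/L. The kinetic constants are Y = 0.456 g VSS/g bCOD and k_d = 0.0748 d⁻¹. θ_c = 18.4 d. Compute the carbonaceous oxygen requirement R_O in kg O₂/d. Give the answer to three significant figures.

R_O ≈ 2020 kg O₂/d

The observed yield is Y_obs = Y/(1 + k_d·θ_c) = 0.456 / (1 + 0.0748 × 18.4) = 0.456 / 2.376 = 0.1919 g VSS per g bCOD removed.
Substrate removed = Q·(S₀ − S) = 2290 m³/d × (1240 − 25.4) g/m³ = 2.78×10^6 g/d = 2781 kg/d.
P_X = Y_obs·Q·(S₀ − S) = 0.1919 × 2781 = 533.7 kg VSS/d.
Carbonaceous O₂ demand = substrate oxidised − cell-mass equivalent = 2781 − 1.42 × 533.7 = 2024 kg O₂/d.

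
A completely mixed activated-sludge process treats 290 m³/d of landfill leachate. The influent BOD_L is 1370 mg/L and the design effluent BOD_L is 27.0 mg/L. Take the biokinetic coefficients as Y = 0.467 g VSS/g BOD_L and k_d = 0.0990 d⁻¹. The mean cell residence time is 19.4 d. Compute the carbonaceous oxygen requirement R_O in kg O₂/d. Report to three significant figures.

Observed yield with endogenous decay: Y_obs = Y / (1 + k_d·θ_c) = 0.467 / (1 + 0.0990 × 19.4) = 0.467 / 2.921 = 0.1599 g VSS/g BOD_L.
Substrate removed = Q·(S₀ − S) = 290 m³/d × (1370 − 27.0) g/m³ = 3.89×10^5 g/d = 389.5 kg/d.
Biomass synthesised: P_X = Y_obs × 389.5 = 62.28 kg VSS/d.
R_O = Q·(S₀ − S) − 1.42·P_X = 389.5 − 1.42 × 62.28 = 301.0 kg O₂/d.

R_O ≈ 301 kg O₂/d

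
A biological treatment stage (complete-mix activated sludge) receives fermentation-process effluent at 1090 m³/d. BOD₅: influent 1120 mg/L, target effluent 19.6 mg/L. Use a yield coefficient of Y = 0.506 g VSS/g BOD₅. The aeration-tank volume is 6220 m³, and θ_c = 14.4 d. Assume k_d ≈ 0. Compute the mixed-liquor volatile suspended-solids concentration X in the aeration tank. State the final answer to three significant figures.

X ≈ 1410 mg/L

X = Y·Q·ΔS·θ_c / V = 0.506 × 1090 × (1120 − 19.6) × 14.4 / 6220 = 1405 mg/L.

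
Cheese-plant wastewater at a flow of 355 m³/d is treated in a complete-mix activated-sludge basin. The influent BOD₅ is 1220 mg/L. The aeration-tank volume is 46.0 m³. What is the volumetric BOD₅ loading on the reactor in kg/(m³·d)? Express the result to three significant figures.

L_v ≈ 9.42 kg BOD₅/(m³·d)

Applied BOD₅ load per unit volume = Q·S₀/V = (355 × 1220/1000)/46.00 = 9.415 kg BOD₅·m⁻³·d⁻¹.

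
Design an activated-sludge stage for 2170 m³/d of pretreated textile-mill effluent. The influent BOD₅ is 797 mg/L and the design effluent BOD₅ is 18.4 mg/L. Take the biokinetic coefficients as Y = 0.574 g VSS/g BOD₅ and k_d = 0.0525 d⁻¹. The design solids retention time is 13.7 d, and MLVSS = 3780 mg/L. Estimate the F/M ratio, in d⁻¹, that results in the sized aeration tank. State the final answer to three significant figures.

Steady-state biomass mass balance: V·X·(1 + k_d·θ_c) = Y·Q·(S₀ − S)·θ_c, so V = 0.574 × 2170 × (797 − 18.4) × 13.7 / [3780 × (1 + 0.0525 × 13.7)] = 1.33×10^7 / 6499 = 2044 m³.
F/M = applied load / biomass = Q·S₀/(V·X) = 2170 × 797 / (2044 × 3780) = 0.2238 d⁻¹.

F/M ≈ 0.224 d⁻¹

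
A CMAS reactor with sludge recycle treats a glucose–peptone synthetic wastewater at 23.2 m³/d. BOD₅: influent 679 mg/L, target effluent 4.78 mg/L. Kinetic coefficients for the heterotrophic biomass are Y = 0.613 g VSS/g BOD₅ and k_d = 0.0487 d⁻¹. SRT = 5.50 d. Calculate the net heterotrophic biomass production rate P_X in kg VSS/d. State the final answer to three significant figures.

P_X ≈ 7.56 kg VSS/d

Correct the yield for decay: Y_obs = Y/(1 + k_d θ_c) = 0.613 / (1 + 0.0487 × 5.50) = 0.613 / 1.268 = 0.4835.
ΔS = 679 − 4.78 = 674.2 mg/L, so the substrate removal rate is 23.2 × 674.2/1000 = 15.64 kg BOD₅/d.
Net biomass production P_X = Y_obs × Q·(S₀ − S) = 0.4835 × 15.64 = 7.563 kg VSS/d.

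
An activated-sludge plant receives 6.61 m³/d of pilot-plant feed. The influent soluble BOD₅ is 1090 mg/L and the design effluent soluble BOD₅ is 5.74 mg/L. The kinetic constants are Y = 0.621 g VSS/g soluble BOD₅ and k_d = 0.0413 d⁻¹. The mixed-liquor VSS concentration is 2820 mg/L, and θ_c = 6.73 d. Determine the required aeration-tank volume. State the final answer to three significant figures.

V ≈ 8.31 m³

Rearranging the biomass balance for a CMAS with decay, V = Y·Q·ΔS·θ_c / [X·(1+k_d θ_c)] = 0.621 × 6.61 × (1090 − 5.74) × 6.73 / [2820 × (1 + 0.0413 × 6.73)] = 3×10^4 / 3604 = 8.311 m³.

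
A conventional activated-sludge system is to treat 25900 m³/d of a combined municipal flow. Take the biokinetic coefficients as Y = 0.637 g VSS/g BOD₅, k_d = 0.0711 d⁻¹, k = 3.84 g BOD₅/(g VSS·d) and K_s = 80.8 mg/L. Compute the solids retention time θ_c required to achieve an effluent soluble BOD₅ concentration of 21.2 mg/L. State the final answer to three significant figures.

θ_c ≈ 2.29 d

From 1/θ_c = Y·k·S/(K_s + S) − k_d: Y·k·S/(K_s+S) = 0.637 × 3.84 × 21.2 / (80.8 + 21.2) = 0.5084 d⁻¹.
θ_c = 1/(μ − k_d) = 1/(0.5084 − 0.0711) = 1/0.4373 = 2.287 d.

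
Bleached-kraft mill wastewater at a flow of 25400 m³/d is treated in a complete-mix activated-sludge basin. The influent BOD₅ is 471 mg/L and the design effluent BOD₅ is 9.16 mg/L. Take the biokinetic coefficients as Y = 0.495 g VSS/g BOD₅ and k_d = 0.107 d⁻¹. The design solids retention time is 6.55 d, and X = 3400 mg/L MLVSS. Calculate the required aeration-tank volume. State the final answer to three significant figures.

V ≈ 6580 m³

Steady-state biomass mass balance: V·X·(1 + k_d·θ_c) = Y·Q·(S₀ − S)·θ_c, so V = 0.495 × 25400 × (471 − 9.16) × 6.55 / [3400 × (1 + 0.107 × 6.55)] = 3.8×10^7 / 5783 = 6577 m³.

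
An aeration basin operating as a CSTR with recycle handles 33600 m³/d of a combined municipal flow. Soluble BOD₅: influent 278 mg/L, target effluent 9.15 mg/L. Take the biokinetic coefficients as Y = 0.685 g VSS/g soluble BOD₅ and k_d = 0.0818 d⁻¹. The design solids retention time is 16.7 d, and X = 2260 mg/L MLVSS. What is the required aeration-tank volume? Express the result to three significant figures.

From the SRT design equation V = Y Q (S₀−S) θ_c / [X (1 + k_d θ_c)] = 0.685 × 33600 × (278 − 9.15) × 16.7 / [2260 × (1 + 0.0818 × 16.7)] = 1.03×10^8 / 5347 = 19325 m³.

V ≈ 19300 m³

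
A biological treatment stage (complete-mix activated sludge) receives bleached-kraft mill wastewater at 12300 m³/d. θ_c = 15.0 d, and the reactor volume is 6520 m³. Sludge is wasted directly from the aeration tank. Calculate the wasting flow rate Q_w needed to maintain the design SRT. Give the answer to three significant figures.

Wasting from the aeration tank: Q_w = V / θ_c = 6520 / 15.0 = 434.7 m³/d.

Q_w ≈ 435 m³/d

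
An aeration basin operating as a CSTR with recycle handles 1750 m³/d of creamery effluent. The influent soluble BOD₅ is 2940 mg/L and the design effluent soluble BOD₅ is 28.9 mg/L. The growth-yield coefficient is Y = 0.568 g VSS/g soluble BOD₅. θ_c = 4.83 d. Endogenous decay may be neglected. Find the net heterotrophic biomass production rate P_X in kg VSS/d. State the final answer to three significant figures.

P_X ≈ 2890 kg VSS/d

Since k_d ≈ 0, Y_obs = Y = 0.568 g VSS/g soluble BOD₅.
Mass of soluble BOD₅ removed per day: Q(S₀ − S) = 1750 × 2911 g/m³ = 5094 kg/d.
P_X = Y_obs · Q(S₀ − S) = 0.5680 × 5094 = 2894 kg VSS/d.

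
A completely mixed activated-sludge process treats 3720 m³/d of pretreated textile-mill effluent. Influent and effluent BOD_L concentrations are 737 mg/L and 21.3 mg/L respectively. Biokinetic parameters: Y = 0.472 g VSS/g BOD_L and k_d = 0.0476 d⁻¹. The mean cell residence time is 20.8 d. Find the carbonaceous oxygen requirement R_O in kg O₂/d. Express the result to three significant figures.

Observed yield with endogenous decay: Y_obs = Y / (1 + k_d·θ_c) = 0.472 / (1 + 0.0476 × 20.8) = 0.472 / 1.990 = 0.2372 g VSS/g BOD_L.
ΔS = 737 − 21.3 = 715.7 mg/L, so the substrate removal rate is 3720 × 715.7/1000 = 2662 kg BOD_L/d.
Net sludge production P_X = 0.2372 × 2662 = 631.5 kg VSS/d.
R_O = Q·(S₀ − S) − 1.42·P_X = 2662 − 1.42 × 631.5 = 1766 kg O₂/d.

R_O ≈ 1770 kg O₂/d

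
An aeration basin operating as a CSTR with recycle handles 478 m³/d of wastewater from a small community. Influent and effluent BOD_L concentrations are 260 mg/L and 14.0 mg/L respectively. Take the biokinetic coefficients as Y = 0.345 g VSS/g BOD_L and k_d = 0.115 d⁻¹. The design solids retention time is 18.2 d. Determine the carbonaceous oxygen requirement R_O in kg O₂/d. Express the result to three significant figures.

Y_obs = Y / (1 + k_d θ_c) = 0.345 / (1 + 0.115 × 18.2) = 0.345 / 3.093 = 0.1115.
Substrate removed = Q·(S₀ − S) = 478 m³/d × (260 − 14.0) g/m³ = 1.18×10^5 g/d = 117.6 kg/d.
P_X = Y_obs·Q·(S₀ − S) = 0.1115 × 117.6 = 13.12 kg VSS/d.
R_O = Q·(S₀ − S) − 1.42·P_X = 117.6 − 1.42 × 13.12 = 98.96 kg O₂/d.

R_O ≈ 99.0 kg O₂/d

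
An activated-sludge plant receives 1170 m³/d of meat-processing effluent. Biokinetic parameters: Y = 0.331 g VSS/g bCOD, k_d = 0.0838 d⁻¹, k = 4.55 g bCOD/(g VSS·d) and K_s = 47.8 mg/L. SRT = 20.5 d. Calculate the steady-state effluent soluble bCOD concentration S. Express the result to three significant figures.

S ≈ 4.61 mg/L

From the Monod/SRT balance for a CMAS, S = K_s·(1+k_d θ_c)/[θ_c·(Y k − k_d) − 1] = 47.8 × (1 + 0.0838 × 20.5) / [20.5 × (0.331 × 4.55 − 0.0838) − 1] = 129.9 / 28.16 = 4.614 mg/L.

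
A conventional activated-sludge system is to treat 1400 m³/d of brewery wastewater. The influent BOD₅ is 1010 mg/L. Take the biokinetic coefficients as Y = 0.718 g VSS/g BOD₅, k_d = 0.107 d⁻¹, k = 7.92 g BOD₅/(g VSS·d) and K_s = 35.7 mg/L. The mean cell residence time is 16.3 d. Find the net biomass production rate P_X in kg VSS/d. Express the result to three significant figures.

P_X ≈ 370 kg VSS/d

From the Monod/SRT balance for a CMAS, S = K_s·(1+k_d θ_c)/[θ_c·(Y k − k_d) − 1] = 35.7 × (1 + 0.107 × 16.3) / [16.3 × (0.718 × 7.92 − 0.107) − 1] = 97.96 / 89.95 = 1.089 mg/L.
Correct the yield for decay: Y_obs = Y/(1 + k_d θ_c) = 0.718 / (1 + 0.107 × 16.3) = 0.718 / 2.744 = 0.2617.
Mass of BOD₅ removed per day: Q(S₀ − S) = 1400 × 1009 g/m³ = 1412 kg/d.
P_X = Y_obs · Q(S₀ − S) = 0.2617 × 1412 = 369.6 kg VSS/d.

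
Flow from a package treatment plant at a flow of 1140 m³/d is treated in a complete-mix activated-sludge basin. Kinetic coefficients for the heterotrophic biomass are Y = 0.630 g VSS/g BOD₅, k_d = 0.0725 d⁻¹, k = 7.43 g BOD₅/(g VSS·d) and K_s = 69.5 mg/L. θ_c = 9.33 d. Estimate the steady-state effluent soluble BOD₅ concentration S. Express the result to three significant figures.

From the Monod/SRT balance for a CMAS, S = K_s·(1+k_d θ_c)/[θ_c·(Y k − k_d) − 1] = 69.5 × (1 + 0.0725 × 9.33) / [9.33 × (0.630 × 7.43 − 0.0725) − 1] = 116.5 / 42.00 = 2.774 mg/L.

S ≈ 2.77 mg/L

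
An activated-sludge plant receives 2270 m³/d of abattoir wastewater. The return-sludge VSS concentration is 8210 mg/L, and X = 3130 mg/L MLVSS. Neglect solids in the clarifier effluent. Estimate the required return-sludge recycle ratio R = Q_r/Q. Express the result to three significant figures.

R = Q_r/Q = X/(X_r − X) = 3130 / (8210 − 3130) = 0.6161.

R ≈ 0.616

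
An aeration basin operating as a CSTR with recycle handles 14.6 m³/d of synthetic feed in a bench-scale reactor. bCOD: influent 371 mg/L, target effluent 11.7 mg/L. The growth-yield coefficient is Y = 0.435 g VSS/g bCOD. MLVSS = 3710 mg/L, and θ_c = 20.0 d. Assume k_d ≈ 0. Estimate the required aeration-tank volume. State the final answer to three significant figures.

V ≈ 12.3 m³

With k_d = 0 the design equation reduces to V = Y Q (S₀−S) θ_c / X = 0.435 × 14.6 × (371 − 11.7) × 20.0 / 3710 = 12.30 m³.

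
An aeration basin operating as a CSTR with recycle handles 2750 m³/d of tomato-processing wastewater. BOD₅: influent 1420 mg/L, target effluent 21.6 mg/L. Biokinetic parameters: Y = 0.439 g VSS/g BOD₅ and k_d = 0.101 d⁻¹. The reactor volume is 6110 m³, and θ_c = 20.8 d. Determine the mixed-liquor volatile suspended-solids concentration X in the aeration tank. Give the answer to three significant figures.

X = Y·Q·ΔS·θ_c / [V·(1 + k_d θ_c)] = 0.439 × 2750 × (1420 − 21.6) × 20.8 / [6110 × (1 + 0.101 × 20.8)] = 1853 mg/L.

X ≈ 1850 mg/L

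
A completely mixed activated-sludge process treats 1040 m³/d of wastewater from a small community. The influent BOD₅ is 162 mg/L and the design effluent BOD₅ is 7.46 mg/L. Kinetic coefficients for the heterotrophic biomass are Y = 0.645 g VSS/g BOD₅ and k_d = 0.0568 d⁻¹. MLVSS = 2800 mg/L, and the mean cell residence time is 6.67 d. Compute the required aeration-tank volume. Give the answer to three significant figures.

V ≈ 179 m³

Steady-state biomass mass balance: V·X·(1 + k_d·θ_c) = Y·Q·(S₀ − S)·θ_c, so V = 0.645 × 1040 × (162 − 7.46) × 6.67 / [2800 × (1 + 0.0568 × 6.67)] = 6.91×10^5 / 3861 = 179.1 m³.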